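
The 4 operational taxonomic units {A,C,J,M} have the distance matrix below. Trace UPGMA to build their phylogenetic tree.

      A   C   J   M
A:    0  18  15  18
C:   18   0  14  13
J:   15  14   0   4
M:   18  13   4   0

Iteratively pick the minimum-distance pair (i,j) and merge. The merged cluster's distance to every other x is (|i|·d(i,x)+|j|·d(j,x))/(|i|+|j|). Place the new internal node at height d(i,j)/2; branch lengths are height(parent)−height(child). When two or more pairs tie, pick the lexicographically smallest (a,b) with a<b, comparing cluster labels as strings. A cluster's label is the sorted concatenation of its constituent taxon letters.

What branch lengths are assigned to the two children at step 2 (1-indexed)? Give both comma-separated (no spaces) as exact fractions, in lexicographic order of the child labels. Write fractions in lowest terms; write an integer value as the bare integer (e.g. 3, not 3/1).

iteration 1: select J,M (d=4); attach at lengths (2, 2); label the merged cluster JM
  updated: d(A,JM)=33/2, d(C,JM)=27/2
iteration 2: select C,JM (d=27/2); attach at lengths (27/4, 19/4); label the merged cluster CJM
  updated: d(A,CJM)=17
iteration 3: select A,CJM (d=17); attach at lengths (17/2, 7/4); label the merged cluster ACJM
final tree: (A:17/2,(C:27/4,(J:2,M:2):19/4):7/4)
total length: 103/4

27/4,19/4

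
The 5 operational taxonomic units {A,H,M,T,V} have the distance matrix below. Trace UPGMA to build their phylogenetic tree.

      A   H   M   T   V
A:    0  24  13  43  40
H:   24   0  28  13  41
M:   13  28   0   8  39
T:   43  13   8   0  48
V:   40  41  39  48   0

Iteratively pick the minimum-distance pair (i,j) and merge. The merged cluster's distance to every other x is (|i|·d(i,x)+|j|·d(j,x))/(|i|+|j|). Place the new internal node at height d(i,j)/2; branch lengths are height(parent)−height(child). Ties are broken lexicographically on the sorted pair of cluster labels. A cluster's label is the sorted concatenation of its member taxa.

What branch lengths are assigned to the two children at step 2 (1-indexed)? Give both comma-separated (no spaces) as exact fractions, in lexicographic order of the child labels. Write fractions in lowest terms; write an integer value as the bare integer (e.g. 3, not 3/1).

step 1: merge (M,T) at d=8; branch lengths M→4, T→4; new cluster MT
  updated: d(A,MT)=28, d(H,MT)=41/2, d(MT,V)=87/2
step 2: merge (H,MT) at d=41/2; branch lengths H→41/4, MT→25/4; new cluster HMT
  updated: d(A,HMT)=80/3, d(HMT,V)=128/3
step 3: merge (A,HMT) at d=80/3; branch lengths A→40/3, HMT→37/12; new cluster AHMT
  updated: d(AHMT,V)=42
step 4: merge (AHMT,V) at d=42; branch lengths AHMT→23/3, V→21; new cluster AHMTV
final tree: ((A:40/3,(H:41/4,(M:4,T:4):25/4):37/12):23/3,V:21)
total length: 835/12

41/4,25/4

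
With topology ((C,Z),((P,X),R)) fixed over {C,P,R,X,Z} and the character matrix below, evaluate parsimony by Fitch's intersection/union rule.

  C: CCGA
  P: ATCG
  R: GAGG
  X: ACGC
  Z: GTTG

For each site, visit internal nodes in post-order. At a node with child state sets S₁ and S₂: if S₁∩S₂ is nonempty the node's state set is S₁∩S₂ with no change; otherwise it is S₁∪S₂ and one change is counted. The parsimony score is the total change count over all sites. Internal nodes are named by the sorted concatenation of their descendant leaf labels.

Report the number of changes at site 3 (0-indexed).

site 0, node CZ: C={C} ∪ Z={G} → {C,G} (+1)
site 0, node PX: P={A} ∩ X={A} → {A} (+0)
site 0, node PRX: PX={A} ∪ R={G} → {A,G} (+1)
site 0, node CPRXZ: CZ={C,G} ∩ PRX={A,G} → {G} (+0)
site 1, node CZ: C={C} ∪ Z={T} → {C,T} (+1)
site 1, node PX: P={T} ∪ X={C} → {C,T} (+1)
site 1, node PRX: PX={C,T} ∪ R={A} → {A,C,T} (+1)
site 1, node CPRXZ: CZ={C,T} ∩ PRX={A,C,T} → {C,T} (+0)
site 2, node CZ: C={G} ∪ Z={T} → {G,T} (+1)
site 2, node PX: P={C} ∪ X={G} → {C,G} (+1)
site 2, node PRX: PX={C,G} ∩ R={G} → {G} (+0)
site 2, node CPRXZ: CZ={G,T} ∩ PRX={G} → {G} (+0)
site 3, node CZ: C={A} ∪ Z={G} → {A,G} (+1)
site 3, node PX: P={G} ∪ X={C} → {C,G} (+1)
site 3, node PRX: PX={C,G} ∩ R={G} → {G} (+0)
site 3, node CPRXZ: CZ={A,G} ∩ PRX={G} → {G} (+0)
per-site changes: [2, 3, 2, 2]; total = 9

2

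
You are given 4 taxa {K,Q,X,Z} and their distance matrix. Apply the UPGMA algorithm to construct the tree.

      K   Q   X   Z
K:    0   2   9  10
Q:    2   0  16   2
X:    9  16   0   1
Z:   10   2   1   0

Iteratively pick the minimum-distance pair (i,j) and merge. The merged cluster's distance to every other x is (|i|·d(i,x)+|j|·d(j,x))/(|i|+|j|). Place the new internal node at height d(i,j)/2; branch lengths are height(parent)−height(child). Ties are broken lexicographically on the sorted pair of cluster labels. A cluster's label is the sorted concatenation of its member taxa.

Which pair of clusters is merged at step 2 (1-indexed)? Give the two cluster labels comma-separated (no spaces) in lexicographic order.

iteration 1: select X,Z (d=1); attach at lengths (1/2, 1/2); label the merged cluster XZ
  updated: d(K,XZ)=19/2, d(Q,XZ)=9
iteration 2: select K,Q (d=2); attach at lengths (1, 1); label the merged cluster KQ
  updated: d(KQ,XZ)=37/4
iteration 3: select KQ,XZ (d=37/4); attach at lengths (29/8, 33/8); label the merged cluster KQXZ
final tree: ((K:1,Q:1):29/8,(X:1/2,Z:1/2):33/8)
total length: 43/4

K,Q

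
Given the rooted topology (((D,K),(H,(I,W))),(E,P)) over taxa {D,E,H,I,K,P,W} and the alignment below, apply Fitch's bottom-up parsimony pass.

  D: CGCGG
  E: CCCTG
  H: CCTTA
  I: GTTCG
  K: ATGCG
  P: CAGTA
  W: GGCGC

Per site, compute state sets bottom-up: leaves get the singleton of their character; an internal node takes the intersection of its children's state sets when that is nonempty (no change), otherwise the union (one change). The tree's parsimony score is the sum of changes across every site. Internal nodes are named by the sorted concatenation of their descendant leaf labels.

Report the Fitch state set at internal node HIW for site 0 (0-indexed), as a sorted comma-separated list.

C,G

[col 0] DK: children D:{C}, K:{A} ∪→ {A,C}; cost 1
[col 0] IW: children I:{G}, W:{G} ∩→ {G}; cost 0
[col 0] HIW: children H:{C}, IW:{G} ∪→ {C,G}; cost 1
[col 0] DHIKW: children DK:{A,C}, HIW:{C,G} ∩→ {C}; cost 0
[col 0] EP: children E:{C}, P:{C} ∩→ {C}; cost 0
[col 0] DEHIKPW: children DHIKW:{C}, EP:{C} ∩→ {C}; cost 0
[col 1] DK: children D:{G}, K:{T} ∪→ {G,T}; cost 1
[col 1] IW: children I:{T}, W:{G} ∪→ {G,T}; cost 1
[col 1] HIW: children H:{C}, IW:{G,T} ∪→ {C,G,T}; cost 1
[col 1] DHIKW: children DK:{G,T}, HIW:{C,G,T} ∩→ {G,T}; cost 0
[col 1] EP: children E:{C}, P:{A} ∪→ {A,C}; cost 1
[col 1] DEHIKPW: children DHIKW:{G,T}, EP:{A,C} ∪→ {A,C,G,T}; cost 1
[col 2] DK: children D:{C}, K:{G} ∪→ {C,G}; cost 1
[col 2] IW: children I:{T}, W:{C} ∪→ {C,T}; cost 1
[col 2] HIW: children H:{T}, IW:{C,T} ∩→ {T}; cost 0
[col 2] DHIKW: children DK:{C,G}, HIW:{T} ∪→ {C,G,T}; cost 1
[col 2] EP: children E:{C}, P:{G} ∪→ {C,G}; cost 1
[col 2] DEHIKPW: children DHIKW:{C,G,T}, EP:{C,G} ∩→ {C,G}; cost 0
[col 3] DK: children D:{G}, K:{C} ∪→ {C,G}; cost 1
[col 3] IW: children I:{C}, W:{G} ∪→ {C,G}; cost 1
[col 3] HIW: children H:{T}, IW:{C,G} ∪→ {C,G,T}; cost 1
[col 3] DHIKW: children DK:{C,G}, HIW:{C,G,T} ∩→ {C,G}; cost 0
[col 3] EP: children E:{T}, P:{T} ∩→ {T}; cost 0
[col 3] DEHIKPW: children DHIKW:{C,G}, EP:{T} ∪→ {C,G,T}; cost 1
[col 4] DK: children D:{G}, K:{G} ∩→ {G}; cost 0
[col 4] IW: children I:{G}, W:{C} ∪→ {C,G}; cost 1
[col 4] HIW: children H:{A}, IW:{C,G} ∪→ {A,C,G}; cost 1
[col 4] DHIKW: children DK:{G}, HIW:{A,C,G} ∩→ {G}; cost 0
[col 4] EP: children E:{G}, P:{A} ∪→ {A,G}; cost 1
[col 4] DEHIKPW: children DHIKW:{G}, EP:{A,G} ∩→ {G}; cost 0
per-site changes: [2, 5, 4, 4, 3]; total = 18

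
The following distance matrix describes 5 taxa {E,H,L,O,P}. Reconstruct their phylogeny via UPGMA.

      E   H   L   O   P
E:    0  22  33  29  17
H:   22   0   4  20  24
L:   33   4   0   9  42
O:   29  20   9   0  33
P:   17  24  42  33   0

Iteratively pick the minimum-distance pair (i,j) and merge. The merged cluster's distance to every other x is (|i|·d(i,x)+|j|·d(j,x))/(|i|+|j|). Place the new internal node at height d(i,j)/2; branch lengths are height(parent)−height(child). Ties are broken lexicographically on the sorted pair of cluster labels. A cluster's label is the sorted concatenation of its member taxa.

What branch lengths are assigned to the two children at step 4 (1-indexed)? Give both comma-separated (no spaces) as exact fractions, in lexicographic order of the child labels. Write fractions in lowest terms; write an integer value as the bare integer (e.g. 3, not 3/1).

27/4,8

1. join H+L (d=4) ⇒ HL; edges |H|=2, |L|=2
  updated: d(E,HL)=55/2, d(HL,O)=29/2, d(HL,P)=33
2. join HL+O (d=29/2) ⇒ HLO; edges |HL|=21/4, |O|=29/4
  updated: d(E,HLO)=28, d(HLO,P)=33
3. join E+P (d=17) ⇒ EP; edges |E|=17/2, |P|=17/2
  updated: d(EP,HLO)=61/2
4. join EP+HLO (d=61/2) ⇒ EHLOP; edges |EP|=27/4, |HLO|=8
final tree: ((E:17/2,P:17/2):27/4,((H:2,L:2):21/4,O:29/4):8)
total length: 193/4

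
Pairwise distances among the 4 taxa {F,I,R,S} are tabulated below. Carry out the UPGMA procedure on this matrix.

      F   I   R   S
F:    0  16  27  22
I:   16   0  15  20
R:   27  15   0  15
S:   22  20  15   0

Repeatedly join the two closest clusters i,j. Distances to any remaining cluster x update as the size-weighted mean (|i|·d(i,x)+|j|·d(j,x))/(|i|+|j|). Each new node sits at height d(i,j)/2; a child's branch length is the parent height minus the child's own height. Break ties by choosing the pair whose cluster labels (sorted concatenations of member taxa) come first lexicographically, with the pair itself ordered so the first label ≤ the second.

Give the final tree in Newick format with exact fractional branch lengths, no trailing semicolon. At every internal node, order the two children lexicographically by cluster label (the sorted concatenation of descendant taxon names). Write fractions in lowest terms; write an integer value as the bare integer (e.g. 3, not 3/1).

(F:65/6,((I:15/2,R:15/2):5/4,S:35/4):25/12)

step 1: merge (I,R) at d=15; branch lengths I→15/2, R→15/2; new cluster IR
  updated: d(F,IR)=43/2, d(IR,S)=35/2
step 2: merge (IR,S) at d=35/2; branch lengths IR→5/4, S→35/4; new cluster IRS
  updated: d(F,IRS)=65/3
step 3: merge (F,IRS) at d=65/3; branch lengths F→65/6, IRS→25/12; new cluster FIRS
final tree: (F:65/6,((I:15/2,R:15/2):5/4,S:35/4):25/12)
total length: 455/12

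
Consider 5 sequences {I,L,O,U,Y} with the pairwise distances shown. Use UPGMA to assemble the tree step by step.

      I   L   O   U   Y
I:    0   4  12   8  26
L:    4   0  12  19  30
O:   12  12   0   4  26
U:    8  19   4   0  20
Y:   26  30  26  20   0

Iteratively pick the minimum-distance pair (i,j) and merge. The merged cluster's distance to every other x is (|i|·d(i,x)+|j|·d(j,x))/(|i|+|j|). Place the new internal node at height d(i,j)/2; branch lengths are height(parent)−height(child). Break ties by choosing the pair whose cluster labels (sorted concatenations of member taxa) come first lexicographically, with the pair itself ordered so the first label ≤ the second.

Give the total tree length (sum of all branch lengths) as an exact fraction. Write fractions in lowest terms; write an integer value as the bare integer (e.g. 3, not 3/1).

step 1: merge (I,L) at d=4; branch lengths I→2, L→2; new cluster IL
  updated: d(IL,O)=12, d(IL,U)=27/2, d(IL,Y)=28
step 2: merge (O,U) at d=4; branch lengths O→2, U→2; new cluster OU
  updated: d(IL,OU)=51/4, d(OU,Y)=23
step 3: merge (IL,OU) at d=51/4; branch lengths IL→35/8, OU→35/8; new cluster ILOU
  updated: d(ILOU,Y)=51/2
step 4: merge (ILOU,Y) at d=51/2; branch lengths ILOU→51/8, Y→51/4; new cluster ILOUY
final tree: (((I:2,L:2):35/8,(O:2,U:2):35/8):51/8,Y:51/4)
total length: 287/8

287/8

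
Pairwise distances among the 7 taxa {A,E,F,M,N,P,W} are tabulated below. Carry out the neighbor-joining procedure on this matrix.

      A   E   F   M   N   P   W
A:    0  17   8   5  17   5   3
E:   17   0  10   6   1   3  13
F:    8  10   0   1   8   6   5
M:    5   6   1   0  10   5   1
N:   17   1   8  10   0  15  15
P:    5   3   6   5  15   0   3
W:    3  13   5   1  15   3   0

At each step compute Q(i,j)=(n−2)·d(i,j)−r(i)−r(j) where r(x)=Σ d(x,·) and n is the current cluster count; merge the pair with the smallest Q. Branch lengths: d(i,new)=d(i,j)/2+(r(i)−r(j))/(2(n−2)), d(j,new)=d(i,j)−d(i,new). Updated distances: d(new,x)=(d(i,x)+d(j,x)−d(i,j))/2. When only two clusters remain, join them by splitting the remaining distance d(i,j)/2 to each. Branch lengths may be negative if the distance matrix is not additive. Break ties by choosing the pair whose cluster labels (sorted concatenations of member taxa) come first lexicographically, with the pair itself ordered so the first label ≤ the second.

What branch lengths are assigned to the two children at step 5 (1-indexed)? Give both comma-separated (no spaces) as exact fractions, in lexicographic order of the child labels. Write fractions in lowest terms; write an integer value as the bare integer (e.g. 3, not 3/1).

1. join E+N (d=1, Q=-111) ⇒ EN; edges |E|=-11/10, |N|=21/10
  updated: d(A,EN)=33/2, d(EN,F)=17/2, d(EN,M)=15/2, d(EN,P)=17/2, d(EN,W)=27/2
2. join A+W (d=3, Q=-51) ⇒ AW; edges |A|=3, |W|=0
  updated: d(AW,EN)=27/2, d(AW,F)=5, d(AW,M)=3/2, d(AW,P)=5/2
3. join AW+P (d=5/2, Q=-37) ⇒ APW; edges |AW|=4/3, |P|=7/6
  updated: d(APW,EN)=39/4, d(APW,F)=17/4, d(APW,M)=2
4. join APW+M (d=2, Q=-45/2) ⇒ AMPW; edges |APW|=19/8, |M|=-3/8
  updated: d(AMPW,EN)=61/8, d(AMPW,F)=13/8
5. join AMPW+EN (d=61/8, Q=-71/4) ⇒ AEMNPW; edges |AMPW|=3/8, |EN|=29/4
  updated: d(AEMNPW,F)=5/4
6. join AEMNPW+F (d=5/4) ⇒ AEFMNPW; edges |AEMNPW|=5/8, |F|=5/8
final tree: (((((A:3,W:0):4/3,P:7/6):19/8,M:-3/8):3/8,(E:-11/10,N:21/10):29/4):5/8,F:5/8)
total length: 139/8

3/8,29/4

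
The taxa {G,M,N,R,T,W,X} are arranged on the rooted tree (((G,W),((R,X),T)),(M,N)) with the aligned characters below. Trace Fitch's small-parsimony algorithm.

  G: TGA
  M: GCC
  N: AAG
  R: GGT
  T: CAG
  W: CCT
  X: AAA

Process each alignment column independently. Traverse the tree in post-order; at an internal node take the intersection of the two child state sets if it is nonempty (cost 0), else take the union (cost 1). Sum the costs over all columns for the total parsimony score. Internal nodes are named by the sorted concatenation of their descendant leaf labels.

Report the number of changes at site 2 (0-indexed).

GW@0: {T} ∪ {C} = {C,T} (union, +1)
RX@0: {G} ∪ {A} = {A,G} (union, +1)
RTX@0: {A,G} ∪ {C} = {A,C,G} (union, +1)
GRTWX@0: {C,T} ∩ {A,C,G} = {C} (intersection, +0)
MN@0: {G} ∪ {A} = {A,G} (union, +1)
GMNRTWX@0: {C} ∪ {A,G} = {A,C,G} (union, +1)
GW@1: {G} ∪ {C} = {C,G} (union, +1)
RX@1: {G} ∪ {A} = {A,G} (union, +1)
RTX@1: {A,G} ∩ {A} = {A} (intersection, +0)
GRTWX@1: {C,G} ∪ {A} = {A,C,G} (union, +1)
MN@1: {C} ∪ {A} = {A,C} (union, +1)
GMNRTWX@1: {A,C,G} ∩ {A,C} = {A,C} (intersection, +0)
GW@2: {A} ∪ {T} = {A,T} (union, +1)
RX@2: {T} ∪ {A} = {A,T} (union, +1)
RTX@2: {A,T} ∪ {G} = {A,G,T} (union, +1)
GRTWX@2: {A,T} ∩ {A,G,T} = {A,T} (intersection, +0)
MN@2: {C} ∪ {G} = {C,G} (union, +1)
GMNRTWX@2: {A,T} ∪ {C,G} = {A,C,G,T} (union, +1)
per-site changes: [5, 4, 5]; total = 14

5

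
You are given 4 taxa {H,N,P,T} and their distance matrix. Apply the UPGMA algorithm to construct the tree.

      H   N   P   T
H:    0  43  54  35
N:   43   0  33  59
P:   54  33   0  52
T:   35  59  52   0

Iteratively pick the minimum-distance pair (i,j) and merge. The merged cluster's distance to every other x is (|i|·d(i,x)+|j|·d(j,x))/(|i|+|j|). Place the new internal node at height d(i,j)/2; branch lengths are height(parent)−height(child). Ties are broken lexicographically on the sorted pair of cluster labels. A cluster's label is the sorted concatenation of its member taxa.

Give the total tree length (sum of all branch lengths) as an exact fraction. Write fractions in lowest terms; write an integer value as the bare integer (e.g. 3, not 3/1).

86

step 1: merge (N,P) at d=33; branch lengths N→33/2, P→33/2; new cluster NP
  updated: d(H,NP)=97/2, d(NP,T)=111/2
step 2: merge (H,T) at d=35; branch lengths H→35/2, T→35/2; new cluster HT
  updated: d(HT,NP)=52
step 3: merge (HT,NP) at d=52; branch lengths HT→17/2, NP→19/2; new cluster HNPT
final tree: ((H:35/2,T:35/2):17/2,(N:33/2,P:33/2):19/2)
total length: 86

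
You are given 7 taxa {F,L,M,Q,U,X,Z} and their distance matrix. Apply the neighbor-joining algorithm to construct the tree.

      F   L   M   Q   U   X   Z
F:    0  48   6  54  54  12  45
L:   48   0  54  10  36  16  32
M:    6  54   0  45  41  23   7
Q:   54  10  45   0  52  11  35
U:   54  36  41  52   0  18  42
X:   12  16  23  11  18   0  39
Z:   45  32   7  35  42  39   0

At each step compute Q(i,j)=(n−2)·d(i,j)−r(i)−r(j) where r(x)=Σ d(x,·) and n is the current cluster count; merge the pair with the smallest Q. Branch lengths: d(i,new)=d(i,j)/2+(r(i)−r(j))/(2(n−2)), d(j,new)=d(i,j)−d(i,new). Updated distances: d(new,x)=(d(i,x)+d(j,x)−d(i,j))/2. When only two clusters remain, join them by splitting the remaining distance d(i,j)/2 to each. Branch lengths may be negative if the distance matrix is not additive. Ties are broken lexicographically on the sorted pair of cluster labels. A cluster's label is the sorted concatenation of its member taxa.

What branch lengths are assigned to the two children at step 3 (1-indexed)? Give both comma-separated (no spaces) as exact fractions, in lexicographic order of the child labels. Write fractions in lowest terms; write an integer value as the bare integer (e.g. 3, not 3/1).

81/8,103/8

step 1: merge (F,M) at d=6, Q=-365; branch lengths F→73/10, M→-13/10; new cluster FM
  updated: d(FM,L)=48, d(FM,Q)=93/2, d(FM,U)=89/2, d(FM,X)=29/2, d(FM,Z)=23
step 2: merge (L,Q) at d=10, Q=-513/2; branch lengths L→55/16, Q→105/16; new cluster LQ
  updated: d(FM,LQ)=169/4, d(LQ,U)=39, d(LQ,X)=17/2, d(LQ,Z)=57/2
step 3: merge (FM,Z) at d=23, Q=-751/4; branch lengths FM→81/8, Z→103/8; new cluster FMZ
  updated: d(FMZ,LQ)=191/8, d(FMZ,U)=127/4, d(FMZ,X)=61/4
step 4: merge (FMZ,U) at d=127/4, Q=-769/8; branch lengths FMZ→365/32, U→651/32; new cluster FMUZ
  updated: d(FMUZ,LQ)=249/16, d(FMUZ,X)=3/4
step 5: merge (FMUZ,LQ) at d=249/16, Q=-397/16; branch lengths FMUZ→125/32, LQ→373/32; new cluster FLMQUZ
  updated: d(FLMQUZ,X)=-101/32
step 6: merge (FLMQUZ,X) at d=-101/32; branch lengths FLMQUZ→-101/64, X→-101/64; new cluster FLMQUXZ
final tree: (((((F:73/10,M:-13/10):81/8,Z:103/8):365/32,U:651/32):125/32,(L:55/16,Q:105/16):373/32):-101/64,X:-101/64)
total length: 2661/32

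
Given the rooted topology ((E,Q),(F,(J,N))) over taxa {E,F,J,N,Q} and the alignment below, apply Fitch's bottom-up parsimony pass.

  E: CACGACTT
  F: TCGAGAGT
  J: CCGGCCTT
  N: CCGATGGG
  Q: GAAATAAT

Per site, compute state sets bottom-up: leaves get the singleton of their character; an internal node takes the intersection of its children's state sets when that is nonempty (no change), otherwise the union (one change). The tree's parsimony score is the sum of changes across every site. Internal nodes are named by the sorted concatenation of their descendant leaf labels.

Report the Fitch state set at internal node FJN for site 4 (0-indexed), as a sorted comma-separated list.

EQ@0: {C} ∪ {G} = {C,G} (union, +1)
JN@0: {C} ∩ {C} = {C} (intersection, +0)
FJN@0: {T} ∪ {C} = {C,T} (union, +1)
EFJNQ@0: {C,G} ∩ {C,T} = {C} (intersection, +0)
EQ@1: {A} ∩ {A} = {A} (intersection, +0)
JN@1: {C} ∩ {C} = {C} (intersection, +0)
FJN@1: {C} ∩ {C} = {C} (intersection, +0)
EFJNQ@1: {A} ∪ {C} = {A,C} (union, +1)
EQ@2: {C} ∪ {A} = {A,C} (union, +1)
JN@2: {G} ∩ {G} = {G} (intersection, +0)
FJN@2: {G} ∩ {G} = {G} (intersection, +0)
EFJNQ@2: {A,C} ∪ {G} = {A,C,G} (union, +1)
EQ@3: {G} ∪ {A} = {A,G} (union, +1)
JN@3: {G} ∪ {A} = {A,G} (union, +1)
FJN@3: {A} ∩ {A,G} = {A} (intersection, +0)
EFJNQ@3: {A,G} ∩ {A} = {A} (intersection, +0)
EQ@4: {A} ∪ {T} = {A,T} (union, +1)
JN@4: {C} ∪ {T} = {C,T} (union, +1)
FJN@4: {G} ∪ {C,T} = {C,G,T} (union, +1)
EFJNQ@4: {A,T} ∩ {C,G,T} = {T} (intersection, +0)
EQ@5: {C} ∪ {A} = {A,C} (union, +1)
JN@5: {C} ∪ {G} = {C,G} (union, +1)
FJN@5: {A} ∪ {C,G} = {A,C,G} (union, +1)
EFJNQ@5: {A,C} ∩ {A,C,G} = {A,C} (intersection, +0)
EQ@6: {T} ∪ {A} = {A,T} (union, +1)
JN@6: {T} ∪ {G} = {G,T} (union, +1)
FJN@6: {G} ∩ {G,T} = {G} (intersection, +0)
EFJNQ@6: {A,T} ∪ {G} = {A,G,T} (union, +1)
EQ@7: {T} ∩ {T} = {T} (intersection, +0)
JN@7: {T} ∪ {G} = {G,T} (union, +1)
FJN@7: {T} ∩ {G,T} = {T} (intersection, +0)
EFJNQ@7: {T} ∩ {T} = {T} (intersection, +0)
per-site changes: [2, 1, 2, 2, 3, 3, 3, 1]; total = 17

C,G,T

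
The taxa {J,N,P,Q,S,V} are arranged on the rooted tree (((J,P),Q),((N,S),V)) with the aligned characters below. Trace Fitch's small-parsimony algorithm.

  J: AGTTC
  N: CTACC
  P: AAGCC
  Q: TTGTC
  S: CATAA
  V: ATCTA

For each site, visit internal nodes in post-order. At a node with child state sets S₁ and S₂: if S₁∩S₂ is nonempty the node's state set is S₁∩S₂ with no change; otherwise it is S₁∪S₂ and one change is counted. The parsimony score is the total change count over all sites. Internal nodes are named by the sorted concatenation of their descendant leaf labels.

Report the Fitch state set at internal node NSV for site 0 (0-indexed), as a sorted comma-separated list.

site 0, node JP: J={A} ∩ P={A} → {A} (+0)
site 0, node JPQ: JP={A} ∪ Q={T} → {A,T} (+1)
site 0, node NS: N={C} ∩ S={C} → {C} (+0)
site 0, node NSV: NS={C} ∪ V={A} → {A,C} (+1)
site 0, node JNPQSV: JPQ={A,T} ∩ NSV={A,C} → {A} (+0)
site 1, node JP: J={G} ∪ P={A} → {A,G} (+1)
site 1, node JPQ: JP={A,G} ∪ Q={T} → {A,G,T} (+1)
site 1, node NS: N={T} ∪ S={A} → {A,T} (+1)
site 1, node NSV: NS={A,T} ∩ V={T} → {T} (+0)
site 1, node JNPQSV: JPQ={A,G,T} ∩ NSV={T} → {T} (+0)
site 2, node JP: J={T} ∪ P={G} → {G,T} (+1)
site 2, node JPQ: JP={G,T} ∩ Q={G} → {G} (+0)
site 2, node NS: N={A} ∪ S={T} → {A,T} (+1)
site 2, node NSV: NS={A,T} ∪ V={C} → {A,C,T} (+1)
site 2, node JNPQSV: JPQ={G} ∪ NSV={A,C,T} → {A,C,G,T} (+1)
site 3, node JP: J={T} ∪ P={C} → {C,T} (+1)
site 3, node JPQ: JP={C,T} ∩ Q={T} → {T} (+0)
site 3, node NS: N={C} ∪ S={A} → {A,C} (+1)
site 3, node NSV: NS={A,C} ∪ V={T} → {A,C,T} (+1)
site 3, node JNPQSV: JPQ={T} ∩ NSV={A,C,T} → {T} (+0)
site 4, node JP: J={C} ∩ P={C} → {C} (+0)
site 4, node JPQ: JP={C} ∩ Q={C} → {C} (+0)
site 4, node NS: N={C} ∪ S={A} → {A,C} (+1)
site 4, node NSV: NS={A,C} ∩ V={A} → {A} (+0)
site 4, node JNPQSV: JPQ={C} ∪ NSV={A} → {A,C} (+1)
per-site changes: [2, 3, 4, 3, 2]; total = 14

A,C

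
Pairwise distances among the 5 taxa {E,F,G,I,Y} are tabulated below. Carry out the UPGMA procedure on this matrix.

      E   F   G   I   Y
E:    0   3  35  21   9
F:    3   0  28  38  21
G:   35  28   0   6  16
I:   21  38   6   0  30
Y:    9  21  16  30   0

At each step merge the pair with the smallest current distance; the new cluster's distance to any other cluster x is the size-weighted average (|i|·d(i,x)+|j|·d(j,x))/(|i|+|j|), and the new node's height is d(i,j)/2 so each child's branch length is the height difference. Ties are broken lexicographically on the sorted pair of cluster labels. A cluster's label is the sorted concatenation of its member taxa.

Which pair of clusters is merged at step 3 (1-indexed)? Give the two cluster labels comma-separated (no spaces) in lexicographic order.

iteration 1: select E,F (d=3); attach at lengths (3/2, 3/2); label the merged cluster EF
  updated: d(EF,G)=63/2, d(EF,I)=59/2, d(EF,Y)=15
iteration 2: select G,I (d=6); attach at lengths (3, 3); label the merged cluster GI
  updated: d(EF,GI)=61/2, d(GI,Y)=23
iteration 3: select EF,Y (d=15); attach at lengths (6, 15/2); label the merged cluster EFY
  updated: d(EFY,GI)=28
iteration 4: select EFY,GI (d=28); attach at lengths (13/2, 11); label the merged cluster EFGIY
final tree: (((E:3/2,F:3/2):6,Y:15/2):13/2,(G:3,I:3):11)
total length: 40

EF,Y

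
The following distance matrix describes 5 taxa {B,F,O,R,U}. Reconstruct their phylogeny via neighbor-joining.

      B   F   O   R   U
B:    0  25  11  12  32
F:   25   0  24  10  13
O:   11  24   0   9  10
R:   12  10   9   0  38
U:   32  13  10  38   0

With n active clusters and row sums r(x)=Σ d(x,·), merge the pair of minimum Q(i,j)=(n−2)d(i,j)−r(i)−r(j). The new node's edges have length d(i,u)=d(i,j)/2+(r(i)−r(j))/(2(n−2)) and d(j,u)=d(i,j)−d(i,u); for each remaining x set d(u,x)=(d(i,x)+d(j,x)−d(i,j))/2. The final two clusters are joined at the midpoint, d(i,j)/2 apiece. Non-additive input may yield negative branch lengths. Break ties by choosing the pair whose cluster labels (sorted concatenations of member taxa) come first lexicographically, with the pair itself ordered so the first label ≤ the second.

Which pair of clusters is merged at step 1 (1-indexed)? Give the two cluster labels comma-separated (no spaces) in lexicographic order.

1. join F+U (d=13, Q=-126) ⇒ FU; edges |F|=3, |U|=10
  updated: d(B,FU)=22, d(FU,O)=21/2, d(FU,R)=35/2
2. join B+R (d=12, Q=-119/2) ⇒ BR; edges |B|=61/8, |R|=35/8
  updated: d(BR,FU)=55/4, d(BR,O)=4
3. join BR+FU (d=55/4, Q=-113/4) ⇒ BFRU; edges |BR|=29/8, |FU|=81/8
  updated: d(BFRU,O)=3/8
4. join BFRU+O (d=3/8) ⇒ BFORU; edges |BFRU|=3/16, |O|=3/16
final tree: (((B:61/8,R:35/8):29/8,(F:3,U:10):81/8):3/16,O:3/16)
total length: 313/8

F,U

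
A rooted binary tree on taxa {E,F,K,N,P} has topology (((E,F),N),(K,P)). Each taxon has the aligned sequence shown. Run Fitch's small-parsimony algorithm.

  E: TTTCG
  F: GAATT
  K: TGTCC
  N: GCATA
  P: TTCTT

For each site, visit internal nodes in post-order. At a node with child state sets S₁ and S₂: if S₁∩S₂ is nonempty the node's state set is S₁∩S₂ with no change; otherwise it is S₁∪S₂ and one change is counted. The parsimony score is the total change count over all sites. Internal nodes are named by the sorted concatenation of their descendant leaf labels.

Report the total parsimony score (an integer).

EF@0: {T} ∪ {G} = {G,T} (union, +1)
EFN@0: {G,T} ∩ {G} = {G} (intersection, +0)
KP@0: {T} ∩ {T} = {T} (intersection, +0)
EFKNP@0: {G} ∪ {T} = {G,T} (union, +1)
EF@1: {T} ∪ {A} = {A,T} (union, +1)
EFN@1: {A,T} ∪ {C} = {A,C,T} (union, +1)
KP@1: {G} ∪ {T} = {G,T} (union, +1)
EFKNP@1: {A,C,T} ∩ {G,T} = {T} (intersection, +0)
EF@2: {T} ∪ {A} = {A,T} (union, +1)
EFN@2: {A,T} ∩ {A} = {A} (intersection, +0)
KP@2: {T} ∪ {C} = {C,T} (union, +1)
EFKNP@2: {A} ∪ {C,T} = {A,C,T} (union, +1)
EF@3: {C} ∪ {T} = {C,T} (union, +1)
EFN@3: {C,T} ∩ {T} = {T} (intersection, +0)
KP@3: {C} ∪ {T} = {C,T} (union, +1)
EFKNP@3: {T} ∩ {C,T} = {T} (intersection, +0)
EF@4: {G} ∪ {T} = {G,T} (union, +1)
EFN@4: {G,T} ∪ {A} = {A,G,T} (union, +1)
KP@4: {C} ∪ {T} = {C,T} (union, +1)
EFKNP@4: {A,G,T} ∩ {C,T} = {T} (intersection, +0)
per-site changes: [2, 3, 3, 2, 3]; total = 13

13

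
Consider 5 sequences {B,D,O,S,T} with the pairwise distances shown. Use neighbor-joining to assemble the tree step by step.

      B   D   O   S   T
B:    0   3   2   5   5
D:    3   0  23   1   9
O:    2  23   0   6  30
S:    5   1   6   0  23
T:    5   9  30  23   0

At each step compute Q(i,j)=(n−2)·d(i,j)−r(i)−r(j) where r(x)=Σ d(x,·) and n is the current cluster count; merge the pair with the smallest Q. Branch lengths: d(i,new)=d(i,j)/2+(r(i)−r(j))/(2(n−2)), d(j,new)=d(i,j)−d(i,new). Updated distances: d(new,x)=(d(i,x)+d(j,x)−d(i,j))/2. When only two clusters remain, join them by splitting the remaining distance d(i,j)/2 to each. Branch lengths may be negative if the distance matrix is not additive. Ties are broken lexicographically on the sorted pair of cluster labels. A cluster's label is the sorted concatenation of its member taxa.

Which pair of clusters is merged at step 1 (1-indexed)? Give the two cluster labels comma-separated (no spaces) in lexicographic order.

O,S

1. join O+S (d=6, Q=-78) ⇒ OS; edges |O|=22/3, |S|=-4/3
  updated: d(B,OS)=1/2, d(D,OS)=9, d(OS,T)=47/2
2. join B+OS (d=1/2, Q=-81/2) ⇒ BOS; edges |B|=-47/8, |OS|=51/8
  updated: d(BOS,D)=23/4, d(BOS,T)=14
3. join BOS+D (d=23/4, Q=-115/4) ⇒ BDOS; edges |BOS|=43/8, |D|=3/8
  updated: d(BDOS,T)=69/8
4. join BDOS+T (d=69/8) ⇒ BDOST; edges |BDOS|=69/16, |T|=69/16
final tree: (((B:-47/8,(O:22/3,S:-4/3):51/8):43/8,D:3/8):69/16,T:69/16)
total length: 167/8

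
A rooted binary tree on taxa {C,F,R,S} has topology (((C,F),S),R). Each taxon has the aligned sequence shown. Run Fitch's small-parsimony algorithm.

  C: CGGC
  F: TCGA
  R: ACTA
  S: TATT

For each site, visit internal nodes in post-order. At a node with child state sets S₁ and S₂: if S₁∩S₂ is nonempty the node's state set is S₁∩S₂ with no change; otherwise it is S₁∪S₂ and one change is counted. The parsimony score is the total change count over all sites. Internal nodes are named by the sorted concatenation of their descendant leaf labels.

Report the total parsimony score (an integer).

7

site 0, node CF: C={C} ∪ F={T} → {C,T} (+1)
site 0, node CFS: CF={C,T} ∩ S={T} → {T} (+0)
site 0, node CFRS: CFS={T} ∪ R={A} → {A,T} (+1)
site 1, node CF: C={G} ∪ F={C} → {C,G} (+1)
site 1, node CFS: CF={C,G} ∪ S={A} → {A,C,G} (+1)
site 1, node CFRS: CFS={A,C,G} ∩ R={C} → {C} (+0)
site 2, node CF: C={G} ∩ F={G} → {G} (+0)
site 2, node CFS: CF={G} ∪ S={T} → {G,T} (+1)
site 2, node CFRS: CFS={G,T} ∩ R={T} → {T} (+0)
site 3, node CF: C={C} ∪ F={A} → {A,C} (+1)
site 3, node CFS: CF={A,C} ∪ S={T} → {A,C,T} (+1)
site 3, node CFRS: CFS={A,C,T} ∩ R={A} → {A} (+0)
per-site changes: [2, 2, 1, 2]; total = 7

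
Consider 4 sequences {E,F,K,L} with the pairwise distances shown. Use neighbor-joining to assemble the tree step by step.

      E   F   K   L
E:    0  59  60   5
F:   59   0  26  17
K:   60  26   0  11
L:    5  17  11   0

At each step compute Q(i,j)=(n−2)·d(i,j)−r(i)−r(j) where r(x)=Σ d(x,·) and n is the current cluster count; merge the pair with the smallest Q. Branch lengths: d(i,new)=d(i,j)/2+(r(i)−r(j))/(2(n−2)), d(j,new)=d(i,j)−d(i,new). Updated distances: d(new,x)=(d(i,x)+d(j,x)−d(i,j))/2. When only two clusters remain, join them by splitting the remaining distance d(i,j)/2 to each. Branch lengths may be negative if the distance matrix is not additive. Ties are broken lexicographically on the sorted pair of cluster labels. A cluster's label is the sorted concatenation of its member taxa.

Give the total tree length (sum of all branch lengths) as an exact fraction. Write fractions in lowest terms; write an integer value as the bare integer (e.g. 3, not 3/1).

209/4

step 1: merge (E,L) at d=5, Q=-147; branch lengths E→101/4, L→-81/4; new cluster EL
  updated: d(EL,F)=71/2, d(EL,K)=33
step 2: merge (EL,F) at d=71/2, Q=-189/2; branch lengths EL→85/4, F→57/4; new cluster EFL
  updated: d(EFL,K)=47/4
step 3: merge (EFL,K) at d=47/4; branch lengths EFL→47/8, K→47/8; new cluster EFKL
final tree: (((E:101/4,L:-81/4):85/4,F:57/4):47/8,K:47/8)
total length: 209/4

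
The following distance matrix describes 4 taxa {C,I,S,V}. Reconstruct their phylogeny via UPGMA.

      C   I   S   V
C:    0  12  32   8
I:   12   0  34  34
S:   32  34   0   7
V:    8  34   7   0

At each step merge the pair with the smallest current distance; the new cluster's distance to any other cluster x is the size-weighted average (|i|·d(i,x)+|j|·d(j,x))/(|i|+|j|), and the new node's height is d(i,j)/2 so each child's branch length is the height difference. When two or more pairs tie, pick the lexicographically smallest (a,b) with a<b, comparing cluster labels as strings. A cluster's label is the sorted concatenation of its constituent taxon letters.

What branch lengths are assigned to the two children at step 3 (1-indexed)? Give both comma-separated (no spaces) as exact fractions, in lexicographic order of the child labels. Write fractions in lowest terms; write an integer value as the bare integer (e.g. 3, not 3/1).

step 1: merge (S,V) at d=7; branch lengths S→7/2, V→7/2; new cluster SV
  updated: d(C,SV)=20, d(I,SV)=34
step 2: merge (C,I) at d=12; branch lengths C→6, I→6; new cluster CI
  updated: d(CI,SV)=27
step 3: merge (CI,SV) at d=27; branch lengths CI→15/2, SV→10; new cluster CISV
final tree: ((C:6,I:6):15/2,(S:7/2,V:7/2):10)
total length: 73/2

15/2,10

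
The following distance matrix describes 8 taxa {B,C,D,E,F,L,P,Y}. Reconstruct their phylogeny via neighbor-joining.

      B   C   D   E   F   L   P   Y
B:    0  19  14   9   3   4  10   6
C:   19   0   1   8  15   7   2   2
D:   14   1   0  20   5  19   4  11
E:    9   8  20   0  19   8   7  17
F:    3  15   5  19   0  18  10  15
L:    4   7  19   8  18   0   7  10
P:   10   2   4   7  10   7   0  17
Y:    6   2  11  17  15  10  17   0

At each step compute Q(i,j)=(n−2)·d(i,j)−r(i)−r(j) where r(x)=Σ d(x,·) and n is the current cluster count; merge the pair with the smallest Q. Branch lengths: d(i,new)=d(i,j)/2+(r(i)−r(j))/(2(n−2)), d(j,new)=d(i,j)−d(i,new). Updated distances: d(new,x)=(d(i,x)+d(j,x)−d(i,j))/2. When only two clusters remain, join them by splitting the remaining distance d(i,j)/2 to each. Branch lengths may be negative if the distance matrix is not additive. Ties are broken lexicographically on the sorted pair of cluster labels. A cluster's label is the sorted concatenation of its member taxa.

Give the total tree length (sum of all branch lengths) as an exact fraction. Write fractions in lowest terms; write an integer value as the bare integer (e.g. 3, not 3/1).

483/16

iteration 1: select B,F (d=3, Q=-132); attach at lengths (-1/6, 19/6); label the merged cluster BF
  updated: d(BF,C)=31/2, d(BF,D)=8, d(BF,E)=25/2, d(BF,L)=19/2, d(BF,P)=17/2, d(BF,Y)=9
iteration 2: select C,D (d=1, Q=-187/2); attach at lengths (-9/4, 13/4); label the merged cluster CD
  updated: d(BF,CD)=45/4, d(CD,E)=27/2, d(CD,L)=25/2, d(CD,P)=5/2, d(CD,Y)=6
iteration 3: select CD,Y (d=6, Q=-323/4); attach at lengths (43/32, 149/32); label the merged cluster CDY
  updated: d(BF,CDY)=57/8, d(CDY,E)=49/4, d(CDY,L)=33/4, d(CDY,P)=27/4
iteration 4: select BF,CDY (d=57/8, Q=-405/8); attach at lengths (197/48, 145/48); label the merged cluster BCDFY
  updated: d(BCDFY,E)=141/16, d(BCDFY,L)=85/16, d(BCDFY,P)=65/16
iteration 5: select BCDFY,P (d=65/16, Q=-225/8); attach at lengths (33/16, 2); label the merged cluster BCDFPY
  updated: d(BCDFPY,E)=47/8, d(BCDFPY,L)=33/8
iteration 6: select BCDFPY,E (d=47/8, Q=-18); attach at lengths (1, 39/8); label the merged cluster BCDEFPY
  updated: d(BCDEFPY,L)=25/8
iteration 7: select BCDEFPY,L (d=25/8); attach at lengths (25/16, 25/16); label the merged cluster BCDEFLPY
final tree: (((((B:-1/6,F:19/6):197/48,((C:-9/4,D:13/4):43/32,Y:149/32):145/48):33/16,P:2):1,E:39/8):25/16,L:25/16)
total length: 483/16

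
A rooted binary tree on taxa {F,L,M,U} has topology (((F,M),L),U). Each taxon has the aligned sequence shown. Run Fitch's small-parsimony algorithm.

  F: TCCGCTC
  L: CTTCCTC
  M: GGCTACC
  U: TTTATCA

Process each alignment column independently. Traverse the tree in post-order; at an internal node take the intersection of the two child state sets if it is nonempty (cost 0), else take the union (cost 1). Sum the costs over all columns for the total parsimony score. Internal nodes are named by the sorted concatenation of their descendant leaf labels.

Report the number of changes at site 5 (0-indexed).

[col 0] FM: children F:{T}, M:{G} ∪→ {G,T}; cost 1
[col 0] FLM: children FM:{G,T}, L:{C} ∪→ {C,G,T}; cost 1
[col 0] FLMU: children FLM:{C,G,T}, U:{T} ∩→ {T}; cost 0
[col 1] FM: children F:{C}, M:{G} ∪→ {C,G}; cost 1
[col 1] FLM: children FM:{C,G}, L:{T} ∪→ {C,G,T}; cost 1
[col 1] FLMU: children FLM:{C,G,T}, U:{T} ∩→ {T}; cost 0
[col 2] FM: children F:{C}, M:{C} ∩→ {C}; cost 0
[col 2] FLM: children FM:{C}, L:{T} ∪→ {C,T}; cost 1
[col 2] FLMU: children FLM:{C,T}, U:{T} ∩→ {T}; cost 0
[col 3] FM: children F:{G}, M:{T} ∪→ {G,T}; cost 1
[col 3] FLM: children FM:{G,T}, L:{C} ∪→ {C,G,T}; cost 1
[col 3] FLMU: children FLM:{C,G,T}, U:{A} ∪→ {A,C,G,T}; cost 1
[col 4] FM: children F:{C}, M:{A} ∪→ {A,C}; cost 1
[col 4] FLM: children FM:{A,C}, L:{C} ∩→ {C}; cost 0
[col 4] FLMU: children FLM:{C}, U:{T} ∪→ {C,T}; cost 1
[col 5] FM: children F:{T}, M:{C} ∪→ {C,T}; cost 1
[col 5] FLM: children FM:{C,T}, L:{T} ∩→ {T}; cost 0
[col 5] FLMU: children FLM:{T}, U:{C} ∪→ {C,T}; cost 1
[col 6] FM: children F:{C}, M:{C} ∩→ {C}; cost 0
[col 6] FLM: children FM:{C}, L:{C} ∩→ {C}; cost 0
[col 6] FLMU: children FLM:{C}, U:{A} ∪→ {A,C}; cost 1
per-site changes: [2, 2, 1, 3, 2, 2, 1]; total = 13

2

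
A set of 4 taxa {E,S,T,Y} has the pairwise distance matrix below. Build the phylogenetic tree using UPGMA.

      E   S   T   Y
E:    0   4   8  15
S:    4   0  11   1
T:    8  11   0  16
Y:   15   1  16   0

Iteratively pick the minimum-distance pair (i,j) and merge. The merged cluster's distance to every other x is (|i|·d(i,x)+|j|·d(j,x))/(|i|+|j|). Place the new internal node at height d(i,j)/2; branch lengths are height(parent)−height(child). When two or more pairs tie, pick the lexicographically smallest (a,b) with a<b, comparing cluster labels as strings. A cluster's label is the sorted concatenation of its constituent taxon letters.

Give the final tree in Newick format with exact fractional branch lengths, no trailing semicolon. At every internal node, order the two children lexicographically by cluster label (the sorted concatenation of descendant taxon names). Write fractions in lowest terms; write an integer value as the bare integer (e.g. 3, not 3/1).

step 1: merge (S,Y) at d=1; branch lengths S→1/2, Y→1/2; new cluster SY
  updated: d(E,SY)=19/2, d(SY,T)=27/2
step 2: merge (E,T) at d=8; branch lengths E→4, T→4; new cluster ET
  updated: d(ET,SY)=23/2
step 3: merge (ET,SY) at d=23/2; branch lengths ET→7/4, SY→21/4; new cluster ESTY
final tree: ((E:4,T:4):7/4,(S:1/2,Y:1/2):21/4)
total length: 16

((E:4,T:4):7/4,(S:1/2,Y:1/2):21/4)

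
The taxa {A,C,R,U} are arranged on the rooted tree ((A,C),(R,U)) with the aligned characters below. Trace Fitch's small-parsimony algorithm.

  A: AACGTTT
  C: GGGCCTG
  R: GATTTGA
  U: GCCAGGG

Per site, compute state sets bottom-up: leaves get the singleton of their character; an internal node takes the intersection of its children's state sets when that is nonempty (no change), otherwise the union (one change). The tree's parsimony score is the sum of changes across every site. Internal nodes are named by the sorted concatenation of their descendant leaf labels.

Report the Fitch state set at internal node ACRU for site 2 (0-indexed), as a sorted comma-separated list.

C

site 0, node AC: A={A} ∪ C={G} → {A,G} (+1)
site 0, node RU: R={G} ∩ U={G} → {G} (+0)
site 0, node ACRU: AC={A,G} ∩ RU={G} → {G} (+0)
site 1, node AC: A={A} ∪ C={G} → {A,G} (+1)
site 1, node RU: R={A} ∪ U={C} → {A,C} (+1)
site 1, node ACRU: AC={A,G} ∩ RU={A,C} → {A} (+0)
site 2, node AC: A={C} ∪ C={G} → {C,G} (+1)
site 2, node RU: R={T} ∪ U={C} → {C,T} (+1)
site 2, node ACRU: AC={C,G} ∩ RU={C,T} → {C} (+0)
site 3, node AC: A={G} ∪ C={C} → {C,G} (+1)
site 3, node RU: R={T} ∪ U={A} → {A,T} (+1)
site 3, node ACRU: AC={C,G} ∪ RU={A,T} → {A,C,G,T} (+1)
site 4, node AC: A={T} ∪ C={C} → {C,T} (+1)
site 4, node RU: R={T} ∪ U={G} → {G,T} (+1)
site 4, node ACRU: AC={C,T} ∩ RU={G,T} → {T} (+0)
site 5, node AC: A={T} ∩ C={T} → {T} (+0)
site 5, node RU: R={G} ∩ U={G} → {G} (+0)
site 5, node ACRU: AC={T} ∪ RU={G} → {G,T} (+1)
site 6, node AC: A={T} ∪ C={G} → {G,T} (+1)
site 6, node RU: R={A} ∪ U={G} → {A,G} (+1)
site 6, node ACRU: AC={G,T} ∩ RU={A,G} → {G} (+0)
per-site changes: [1, 2, 2, 3, 2, 1, 2]; total = 13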